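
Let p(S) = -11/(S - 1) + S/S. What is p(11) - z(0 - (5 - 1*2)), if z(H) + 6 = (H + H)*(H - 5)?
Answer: -421/10 ≈ -42.100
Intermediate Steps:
z(H) = -6 + 2*H*(-5 + H) (z(H) = -6 + (H + H)*(H - 5) = -6 + (2*H)*(-5 + H) = -6 + 2*H*(-5 + H))
p(S) = 1 - 11/(-1 + S) (p(S) = -11/(-1 + S) + 1 = 1 - 11/(-1 + S))
p(11) - z(0 - (5 - 1*2)) = (-12 + 11)/(-1 + 11) - (-6 - 10*(0 - (5 - 1*2)) + 2*(0 - (5 - 1*2))²) = -1/10 - (-6 - 10*(0 - (5 - 2)) + 2*(0 - (5 - 2))²) = (⅒)*(-1) - (-6 - 10*(0 - 1*3) + 2*(0 - 1*3)²) = -⅒ - (-6 - 10*(0 - 3) + 2*(0 - 3)²) = -⅒ - (-6 - 10*(-3) + 2*(-3)²) = -⅒ - (-6 + 30 + 2*9) = -⅒ - (-6 + 30 + 18) = -⅒ - 1*42 = -⅒ - 42 = -421/10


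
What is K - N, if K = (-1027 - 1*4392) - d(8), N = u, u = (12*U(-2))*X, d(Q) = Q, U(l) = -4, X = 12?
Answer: -4851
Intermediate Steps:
u = -576 (u = (12*(-4))*12 = -48*12 = -576)
N = -576
K = -5427 (K = (-1027 - 1*4392) - 1*8 = (-1027 - 4392) - 8 = -5419 - 8 = -5427)
K - N = -5427 - 1*(-576) = -5427 + 576 = -4851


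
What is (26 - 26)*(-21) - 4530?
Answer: -4530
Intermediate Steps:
(26 - 26)*(-21) - 4530 = 0*(-21) - 4530 = 0 - 4530 = -4530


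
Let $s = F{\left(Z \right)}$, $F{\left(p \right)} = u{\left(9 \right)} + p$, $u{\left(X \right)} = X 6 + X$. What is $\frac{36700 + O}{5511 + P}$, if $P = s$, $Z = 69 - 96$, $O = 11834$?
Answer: $\frac{16178}{1849} \approx 8.7496$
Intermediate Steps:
$u{\left(X \right)} = 7 X$ ($u{\left(X \right)} = 6 X + X = 7 X$)
$Z = -27$ ($Z = 69 - 96 = -27$)
$F{\left(p \right)} = 63 + p$ ($F{\left(p \right)} = 7 \cdot 9 + p = 63 + p$)
$s = 36$ ($s = 63 - 27 = 36$)
$P = 36$
$\frac{36700 + O}{5511 + P} = \frac{36700 + 11834}{5511 + 36} = \frac{48534}{5547} = 48534 \cdot \frac{1}{5547} = \frac{16178}{1849}$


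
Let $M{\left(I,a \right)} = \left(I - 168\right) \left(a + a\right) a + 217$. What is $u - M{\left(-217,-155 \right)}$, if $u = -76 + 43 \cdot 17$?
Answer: $18499688$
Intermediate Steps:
$u = 655$ ($u = -76 + 731 = 655$)
$M{\left(I,a \right)} = 217 + 2 a^{2} \left(-168 + I\right)$ ($M{\left(I,a \right)} = \left(-168 + I\right) 2 a a + 217 = 2 a \left(-168 + I\right) a + 217 = 2 a^{2} \left(-168 + I\right) + 217 = 217 + 2 a^{2} \left(-168 + I\right)$)
$u - M{\left(-217,-155 \right)} = 655 - \left(217 - 336 \left(-155\right)^{2} + 2 \left(-217\right) \left(-155\right)^{2}\right) = 655 - \left(217 - 8072400 + 2 \left(-217\right) 24025\right) = 655 - \left(217 - 8072400 - 10426850\right) = 655 - -18499033 = 655 + 18499033 = 18499688$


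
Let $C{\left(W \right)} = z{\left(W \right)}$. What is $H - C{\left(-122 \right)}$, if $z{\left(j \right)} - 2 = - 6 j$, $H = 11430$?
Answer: $10696$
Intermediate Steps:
$z{\left(j \right)} = 2 - 6 j$
$C{\left(W \right)} = 2 - 6 W$
$H - C{\left(-122 \right)} = 11430 - \left(2 - -732\right) = 11430 - \left(2 + 732\right) = 11430 - 734 = 10696$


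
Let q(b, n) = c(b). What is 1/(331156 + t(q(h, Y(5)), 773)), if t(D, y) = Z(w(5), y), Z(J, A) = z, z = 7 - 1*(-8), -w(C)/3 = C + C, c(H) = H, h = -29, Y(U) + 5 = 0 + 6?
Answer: 1/331171 ≈ 3.0196e-6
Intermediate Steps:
Y(U) = 1 (Y(U) = -5 + (0 + 6) = -5 + 6 = 1)
w(C) = -6*C (w(C) = -3*(C + C) = -6*C)
q(b, n) = b
z = 15 (z = 7 + 8 = 15)
Z(J, A) = 15
t(D, y) = 15
1/(331156 + t(q(h, Y(5)), 773)) = 1/(331156 + 15) = 1/331171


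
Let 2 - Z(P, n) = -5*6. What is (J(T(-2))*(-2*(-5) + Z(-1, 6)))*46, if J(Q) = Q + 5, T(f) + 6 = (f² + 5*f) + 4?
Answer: -5796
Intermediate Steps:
Z(P, n) = 32 (Z(P, n) = 2 - (-5)*6 = 2 - 1*(-30) = 2 + 30 = 32)
T(f) = -2 + f² + 5*f (T(f) = -6 + ((f² + 5*f) + 4) = -6 + (4 + f² + 5*f) = -2 + f² + 5*f)
J(Q) = 5 + Q
(J(T(-2))*(-2*(-5) + Z(-1, 6)))*46 = ((5 + (-2 + (-2)² + 5*(-2)))*(-2*(-5) + 32))*46 = ((5 + (-2 + 4 - 10))*(10 + 32))*46 = ((5 - 8)*42)*46 = -3*42*46 = -126*46 = -5796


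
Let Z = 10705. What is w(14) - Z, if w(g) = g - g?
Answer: -10705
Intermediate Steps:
w(g) = 0
w(14) - Z = 0 - 1*10705 = 0 - 10705 = -10705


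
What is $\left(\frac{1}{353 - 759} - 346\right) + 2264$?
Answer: $\frac{778707}{406} \approx 1918.0$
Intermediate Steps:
$\left(\frac{1}{353 - 759} - 346\right) + 2264 = \left(\frac{1}{-406} - 346\right) + 2264 = \left(- \frac{1}{406} - 346\right) + 2264 = - \frac{140477}{406} + 2264 = \frac{778707}{406}$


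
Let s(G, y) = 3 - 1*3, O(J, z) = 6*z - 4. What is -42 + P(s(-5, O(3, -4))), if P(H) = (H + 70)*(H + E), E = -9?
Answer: -672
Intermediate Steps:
O(J, z) = -4 + 6*z
s(G, y) = 0 (s(G, y) = 3 - 3 = 0)
P(H) = (-9 + H)*(70 + H) (P(H) = (H + 70)*(H - 9) = (70 + H)*(-9 + H) = (-9 + H)*(70 + H))
-42 + P(s(-5, O(3, -4))) = -42 + (-630 + 0**2 + 61*0) = -42 + (-630 + 0 + 0) = -42 - 630 = -672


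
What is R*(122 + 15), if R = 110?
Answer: 15070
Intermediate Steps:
R*(122 + 15) = 110*(122 + 15) = 110*137 = 15070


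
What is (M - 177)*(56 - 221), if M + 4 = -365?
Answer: 90090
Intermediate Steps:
M = -369 (M = -4 - 365 = -369)
(M - 177)*(56 - 221) = (-369 - 177)*(56 - 221) = -546*(-165) = 90090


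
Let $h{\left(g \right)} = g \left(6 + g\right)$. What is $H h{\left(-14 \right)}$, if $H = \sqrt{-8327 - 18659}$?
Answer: $112 i \sqrt{26986} \approx 18399.0 i$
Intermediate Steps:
$H = i \sqrt{26986}$ ($H = \sqrt{-26986} = i \sqrt{26986} \approx 164.27 i$)
$H h{\left(-14 \right)} = i \sqrt{26986} \left(- 14 \left(6 - 14\right)\right) = i \sqrt{26986} \left(\left(-14\right) \left(-8\right)\right) = i \sqrt{26986} \cdot 112 = 112 i \sqrt{26986}$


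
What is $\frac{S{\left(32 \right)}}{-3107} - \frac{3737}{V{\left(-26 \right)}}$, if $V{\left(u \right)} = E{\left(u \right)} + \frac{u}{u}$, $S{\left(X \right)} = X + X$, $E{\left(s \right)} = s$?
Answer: $\frac{11609259}{77675} \approx 149.46$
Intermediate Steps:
$S{\left(X \right)} = 2 X$
$V{\left(u \right)} = 1 + u$ ($V{\left(u \right)} = u + \frac{u}{u} = u + 1 = 1 + u$)
$\frac{S{\left(32 \right)}}{-3107} - \frac{3737}{V{\left(-26 \right)}} = \frac{2 \cdot 32}{-3107} - \frac{3737}{1 - 26} = 64 \left(- \frac{1}{3107}\right) - \frac{3737}{-25} = - \frac{64}{3107} - - \frac{3737}{25} = - \frac{64}{3107} + \frac{3737}{25} = \frac{11609259}{77675}$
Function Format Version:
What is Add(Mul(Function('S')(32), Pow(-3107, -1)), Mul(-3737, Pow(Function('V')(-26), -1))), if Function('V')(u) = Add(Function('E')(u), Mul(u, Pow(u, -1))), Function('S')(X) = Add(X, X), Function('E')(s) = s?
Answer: Rational(11609259, 77675) ≈ 149.46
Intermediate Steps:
Function('S')(X) = Mul(2, X)
Function('V')(u) = Add(1, u) (Function('V')(u) = Add(u, Mul(u, Pow(u, -1))) = Add(u, 1) = Add(1, u))
Add(Mul(Function('S')(32), Pow(-3107, -1)), Mul(-3737, Pow(Function('V')(-26), -1))) = Add(Mul(Mul(2, 32), Pow(-3107, -1)), Mul(-3737, Pow(Add(1, -26), -1))) = Add(Mul(64, Rational(-1, 3107)), Mul(-3737, Pow(-25, -1))) = Add(Rational(-64, 3107), Mul(-3737, Rational(-1, 25))) = Add(Rational(-64, 3107), Rational(3737, 25)) = Rational(11609259, 77675)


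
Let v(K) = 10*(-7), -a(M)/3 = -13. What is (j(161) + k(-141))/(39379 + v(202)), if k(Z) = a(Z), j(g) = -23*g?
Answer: -3664/39309 ≈ -0.093210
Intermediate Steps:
a(M) = 39 (a(M) = -3*(-13) = 39)
k(Z) = 39
v(K) = -70
(j(161) + k(-141))/(39379 + v(202)) = (-23*161 + 39)/(39379 - 70) = (-3703 + 39)/39309 = -3664*1/39309 = -3664/39309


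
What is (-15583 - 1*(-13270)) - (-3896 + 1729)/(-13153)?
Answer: -30425056/13153 ≈ -2313.2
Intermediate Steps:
(-15583 - 1*(-13270)) - (-3896 + 1729)/(-13153) = (-15583 + 13270) - (-2167)*(-1)/13153 = -2313 - 1*2167/13153 = -2313 - 2167/13153 = -30425056/13153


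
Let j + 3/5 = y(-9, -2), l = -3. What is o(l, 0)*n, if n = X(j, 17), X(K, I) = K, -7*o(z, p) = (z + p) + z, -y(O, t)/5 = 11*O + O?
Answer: 16182/35 ≈ 462.34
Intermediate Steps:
y(O, t) = -60*O (y(O, t) = -5*(11*O + O) = -60*O)
j = 2697/5 (j = -⅗ - 60*(-9) = -⅗ + 540 = 2697/5 ≈ 539.40)
o(z, p) = -2*z/7 - p/7 (o(z, p) = -((z + p) + z)/7 = -((p + z) + z)/7 = -(p + 2*z)/7 = -2*z/7 - p/7)
n = 2697/5 ≈ 539.40
o(l, 0)*n = (-2/7*(-3) - ⅐*0)*(2697/5) = (6/7 + 0)*(2697/5) = (6/7)*(2697/5) = 16182/35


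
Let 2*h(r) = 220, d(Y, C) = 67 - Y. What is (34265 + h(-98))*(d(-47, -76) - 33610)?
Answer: -1151425000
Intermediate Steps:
h(r) = 110 (h(r) = (½)*220 = 110)
(34265 + h(-98))*(d(-47, -76) - 33610) = (34265 + 110)*((67 - 1*(-47)) - 33610) = 34375*((67 + 47) - 33610) = 34375*(114 - 33610) = 34375*(-33496) = -1151425000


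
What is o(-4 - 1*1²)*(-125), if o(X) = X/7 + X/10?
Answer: 2125/14 ≈ 151.79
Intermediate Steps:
o(X) = 17*X/70 (o(X) = X*(⅐) + X*(⅒) = X/7 + X/10 = 17*X/70)
o(-4 - 1*1²)*(-125) = (17*(-4 - 1*1²)/70)*(-125) = (17*(-4 - 1*1)/70)*(-125) = (17*(-4 - 1)/70)*(-125) = ((17/70)*(-5))*(-125) = -17/14*(-125) = 2125/14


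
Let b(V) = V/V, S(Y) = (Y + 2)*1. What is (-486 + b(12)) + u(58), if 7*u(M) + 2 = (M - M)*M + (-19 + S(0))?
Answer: -3414/7 ≈ -487.71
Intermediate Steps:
S(Y) = 2 + Y (S(Y) = (2 + Y)*1 = 2 + Y)
b(V) = 1
u(M) = -19/7 (u(M) = -2/7 + ((M - M)*M + (-19 + (2 + 0)))/7 = -2/7 + (0*M + (-19 + 2))/7 = -2/7 + (0 - 17)/7 = -2/7 + (⅐)*(-17) = -2/7 - 17/7 = -19/7)
(-486 + b(12)) + u(58) = (-486 + 1) - 19/7 = -485 - 19/7 = -3414/7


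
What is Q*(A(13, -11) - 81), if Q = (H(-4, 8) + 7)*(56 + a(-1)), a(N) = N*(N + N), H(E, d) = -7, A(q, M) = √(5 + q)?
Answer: 0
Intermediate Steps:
a(N) = 2*N² (a(N) = N*(2*N) = 2*N²)
Q = 0 (Q = (-7 + 7)*(56 + 2*(-1)²) = 0*(56 + 2*1) = 0*(56 + 2) = 0*58 = 0)
Q*(A(13, -11) - 81) = 0*(√(5 + 13) - 81) = 0*(√18 - 81) = 0*(3*√2 - 81) = 0*(-81 + 3*√2) = 0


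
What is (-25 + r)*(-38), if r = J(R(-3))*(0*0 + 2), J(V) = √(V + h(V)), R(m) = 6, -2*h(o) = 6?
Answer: 950 - 76*√3 ≈ 818.36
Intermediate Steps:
h(o) = -3 (h(o) = -½*6 = -3)
J(V) = √(-3 + V) (J(V) = √(V - 3) = √(-3 + V))
r = 2*√3 (r = √(-3 + 6)*(0*0 + 2) = √3*(0 + 2) = √3*2 = 2*√3 ≈ 3.4641)
(-25 + r)*(-38) = (-25 + 2*√3)*(-38) = 950 - 76*√3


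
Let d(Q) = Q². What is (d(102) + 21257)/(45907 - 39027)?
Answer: 31661/6880 ≈ 4.6019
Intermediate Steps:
(d(102) + 21257)/(45907 - 39027) = (102² + 21257)/(45907 - 39027) = (10404 + 21257)/6880 = 31661*(1/6880) = 31661/6880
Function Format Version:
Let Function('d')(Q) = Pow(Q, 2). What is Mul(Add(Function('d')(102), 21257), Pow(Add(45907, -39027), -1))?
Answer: Rational(31661, 6880) ≈ 4.6019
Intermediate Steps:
Mul(Add(Function('d')(102), 21257), Pow(Add(45907, -39027), -1)) = Mul(Add(Pow(102, 2), 21257), Pow(Add(45907, -39027), -1)) = Mul(Add(10404, 21257), Pow(6880, -1)) = Mul(31661, Rational(1, 6880)) = Rational(31661, 6880)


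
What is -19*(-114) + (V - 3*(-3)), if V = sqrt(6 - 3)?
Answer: 2175 + sqrt(3) ≈ 2176.7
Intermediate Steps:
V = sqrt(3) ≈ 1.7320
-19*(-114) + (V - 3*(-3)) = -19*(-114) + (sqrt(3) - 3*(-3)) = 2166 + (sqrt(3) + 9) = 2166 + (9 + sqrt(3)) = 2175 + sqrt(3)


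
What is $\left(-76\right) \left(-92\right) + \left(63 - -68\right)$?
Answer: $7123$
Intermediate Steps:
$\left(-76\right) \left(-92\right) + \left(63 - -68\right) = 6992 + \left(63 + 68\right) = 6992 + 131 = 7123$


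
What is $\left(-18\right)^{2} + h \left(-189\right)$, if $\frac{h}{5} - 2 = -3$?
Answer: $1269$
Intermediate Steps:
$h = -5$ ($h = 10 + 5 \left(-3\right) = 10 - 15 = -5$)
$\left(-18\right)^{2} + h \left(-189\right) = \left(-18\right)^{2} - -945 = 324 + 945 = 1269$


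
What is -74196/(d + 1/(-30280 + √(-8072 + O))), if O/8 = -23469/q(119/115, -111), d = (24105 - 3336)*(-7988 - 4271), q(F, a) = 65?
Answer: 86604021966212162646624/297185899914308000289299429 - 296784*I*√2894255/3863416698886004003760892577 ≈ 0.00029141 - 1.3069e-19*I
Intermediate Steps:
d = -254607171 (d = 20769*(-12259) = -254607171)
O = -187752/65 (O = 8*(-23469/65) = -187752/65 ≈ -2888.5)
-74196/(d + 1/(-30280 + √(-8072 + O))) = -74196/(-254607171 + 1/(-30280 + √(-8072 - 187752/65))) = -74196/(-254607171 + 1/(-30280 + √(-712432/65))) = -74196/(-254607171 + 1/(-30280 + 4*I*√2894255/65))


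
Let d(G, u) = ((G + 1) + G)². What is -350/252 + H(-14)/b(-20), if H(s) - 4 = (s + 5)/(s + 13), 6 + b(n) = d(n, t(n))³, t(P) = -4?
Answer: -29322864547/21112462530 ≈ -1.3889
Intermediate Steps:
d(G, u) = (1 + 2*G)² (d(G, u) = ((1 + G) + G)² = (1 + 2*G)²)
b(n) = -6 + (1 + 2*n)⁶ (b(n) = -6 + ((1 + 2*n)²)³ = -6 + (1 + 2*n)⁶)
H(s) = 4 + (5 + s)/(13 + s) (H(s) = 4 + (s + 5)/(s + 13) = 4 + (5 + s)/(13 + s))
-350/252 + H(-14)/b(-20) = -350/252 + ((57 + 5*(-14))/(13 - 14))/(-6 + (1 + 2*(-20))⁶) = -350*1/252 + ((57 - 70)/(-1))/(-6 + (1 - 40)⁶) = -25/18 + (-1*(-13))/(-6 + (-39)⁶) = -25/18 + 13/(-6 + 3518743761) = -25/18 + 13/3518743755 = -29322864547/21112462530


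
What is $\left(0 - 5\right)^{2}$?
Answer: $25$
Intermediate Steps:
$\left(0 - 5\right)^{2} = \left(-5\right)^{2} = 25$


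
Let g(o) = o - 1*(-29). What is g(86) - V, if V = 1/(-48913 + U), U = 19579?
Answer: 3373411/29334 ≈ 115.00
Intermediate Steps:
g(o) = 29 + o (g(o) = o + 29 = 29 + o)
V = -1/29334 (V = 1/(-48913 + 19579) = 1/(-29334) = -1/29334 ≈ -3.4090e-5)
g(86) - V = (29 + 86) - 1*(-1/29334) = 115 + 1/29334 = 3373411/29334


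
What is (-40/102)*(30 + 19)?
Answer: -980/51 ≈ -19.216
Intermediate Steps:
(-40/102)*(30 + 19) = -40*1/102*49 = -20/51*49 = -980/51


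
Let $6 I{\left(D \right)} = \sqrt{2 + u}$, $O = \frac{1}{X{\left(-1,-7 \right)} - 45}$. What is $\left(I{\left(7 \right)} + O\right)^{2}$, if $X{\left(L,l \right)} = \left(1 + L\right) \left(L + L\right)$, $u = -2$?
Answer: $\frac{1}{2025} \approx 0.00049383$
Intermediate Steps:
$X{\left(L,l \right)} = 2 L \left(1 + L\right)$ ($X{\left(L,l \right)} = \left(1 + L\right) 2 L = 2 L \left(1 + L\right)$)
$O = - \frac{1}{45}$ ($O = \frac{1}{2 \left(-1\right) \left(1 - 1\right) - 45} = \frac{1}{2 \left(-1\right) 0 - 45} = \frac{1}{0 - 45} = \frac{1}{-45} = - \frac{1}{45} \approx -0.022222$)
$I{\left(D \right)} = 0$ ($I{\left(D \right)} = \frac{\sqrt{2 - 2}}{6} = \frac{\sqrt{0}}{6} = \frac{1}{6} \cdot 0 = 0$)
$\left(I{\left(7 \right)} + O\right)^{2} = \left(0 - \frac{1}{45}\right)^{2} = \left(- \frac{1}{45}\right)^{2} = \frac{1}{2025}$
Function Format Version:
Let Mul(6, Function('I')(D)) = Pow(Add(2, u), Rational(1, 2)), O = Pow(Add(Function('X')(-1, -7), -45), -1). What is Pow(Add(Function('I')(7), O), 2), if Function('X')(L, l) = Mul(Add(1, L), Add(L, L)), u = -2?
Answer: Rational(1, 2025) ≈ 0.00049383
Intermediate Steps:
Function('X')(L, l) = Mul(2, L, Add(1, L)) (Function('X')(L, l) = Mul(Add(1, L), Mul(2, L)) = Mul(2, L, Add(1, L)))
O = Rational(-1, 45) (O = Pow(Add(Mul(2, -1, Add(1, -1)), -45), -1) = Pow(Add(Mul(2, -1, 0), -45), -1) = Pow(Add(0, -45), -1) = Pow(-45, -1) = Rational(-1, 45) ≈ -0.022222)
Function('I')(D) = 0 (Function('I')(D) = Mul(Rational(1, 6), Pow(Add(2, -2), Rational(1, 2))) = Mul(Rational(1, 6), Pow(0, Rational(1, 2))) = Mul(Rational(1, 6), 0) = 0)
Pow(Add(Function('I')(7), O), 2) = Pow(Add(0, Rational(-1, 45)), 2) = Pow(Rational(-1, 45), 2) = Rational(1, 2025)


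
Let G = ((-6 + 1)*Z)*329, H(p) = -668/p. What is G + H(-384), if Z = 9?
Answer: -1421113/96 ≈ -14803.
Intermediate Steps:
G = -14805 (G = ((-6 + 1)*9)*329 = -5*9*329 = -45*329 = -14805)
G + H(-384) = -14805 - 668/(-384) = -14805 - 668*(-1/384) = -14805 + 167/96 = -1421113/96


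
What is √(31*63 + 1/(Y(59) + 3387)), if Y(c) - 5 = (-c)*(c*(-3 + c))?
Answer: √17913454948866/95772 ≈ 44.193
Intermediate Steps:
Y(c) = 5 - c²*(-3 + c) (Y(c) = 5 + (-c)*(c*(-3 + c)) = 5 - c²*(-3 + c))
√(31*63 + 1/(Y(59) + 3387)) = √(31*63 + 1/((5 - 1*59³ + 3*59²) + 3387)) = √(1953 + 1/((5 - 1*205379 + 3*3481) + 3387)) = √(1953 + 1/((5 - 205379 + 10443) + 3387)) = √(1953 + 1/(-194931 + 3387)) = √(1953 + 1/(-191544)) = √(1953 - 1/191544) = √(374085431/191544) = √17913454948866/95772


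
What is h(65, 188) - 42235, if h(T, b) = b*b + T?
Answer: -6826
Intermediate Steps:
h(T, b) = T + b**2 (h(T, b) = b**2 + T = T + b**2)
h(65, 188) - 42235 = (65 + 188**2) - 42235 = (65 + 35344) - 42235 = 35409 - 42235 = -6826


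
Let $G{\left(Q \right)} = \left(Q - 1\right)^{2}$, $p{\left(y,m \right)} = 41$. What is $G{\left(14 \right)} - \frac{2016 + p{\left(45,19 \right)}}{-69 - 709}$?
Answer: $\frac{133539}{778} \approx 171.64$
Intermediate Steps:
$G{\left(Q \right)} = \left(-1 + Q\right)^{2}$
$G{\left(14 \right)} - \frac{2016 + p{\left(45,19 \right)}}{-69 - 709} = \left(-1 + 14\right)^{2} - \frac{2016 + 41}{-69 - 709} = 13^{2} - \frac{2057}{-778} = 169 - 2057 \left(- \frac{1}{778}\right) = 169 - - \frac{2057}{778} = 169 + \frac{2057}{778} = \frac{133539}{778}$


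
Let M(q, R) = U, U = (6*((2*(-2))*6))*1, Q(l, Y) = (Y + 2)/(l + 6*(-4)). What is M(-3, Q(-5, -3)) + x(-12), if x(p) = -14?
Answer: -158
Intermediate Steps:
Q(l, Y) = (2 + Y)/(-24 + l) (Q(l, Y) = (2 + Y)/(l - 24) = (2 + Y)/(-24 + l))
U = -144 (U = (6*(-4*6))*1 = (6*(-24))*1 = -144*1 = -144)
M(q, R) = -144
M(-3, Q(-5, -3)) + x(-12) = -144 - 14 = -158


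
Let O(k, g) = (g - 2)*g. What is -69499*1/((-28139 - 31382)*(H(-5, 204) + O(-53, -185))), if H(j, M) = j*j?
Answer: 69499/2060617020 ≈ 3.3727e-5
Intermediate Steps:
O(k, g) = g*(-2 + g) (O(k, g) = (-2 + g)*g = g*(-2 + g))
H(j, M) = j²
-69499*1/((-28139 - 31382)*(H(-5, 204) + O(-53, -185))) = -69499*1/((-28139 - 31382)*((-5)² - 185*(-2 - 185))) = -69499*(-1/(59521*(25 - 185*(-187)))) = -69499*(-1/(59521*(25 + 34595))) = -69499/((-59521*34620)) = -69499/(-2060617020) = -69499*(-1/2060617020) = 69499/2060617020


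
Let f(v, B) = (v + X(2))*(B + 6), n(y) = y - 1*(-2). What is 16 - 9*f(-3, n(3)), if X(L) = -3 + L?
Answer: 412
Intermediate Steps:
n(y) = 2 + y (n(y) = y + 2 = 2 + y)
f(v, B) = (-1 + v)*(6 + B) (f(v, B) = (v + (-3 + 2))*(B + 6) = (v - 1)*(6 + B) = (-1 + v)*(6 + B))
16 - 9*f(-3, n(3)) = 16 - 9*(-6 - (2 + 3) + 6*(-3) + (2 + 3)*(-3)) = 16 - 9*(-6 - 1*5 - 18 + 5*(-3)) = 16 - 9*(-6 - 5 - 18 - 15) = 16 - 9*(-44) = 16 + 396 = 412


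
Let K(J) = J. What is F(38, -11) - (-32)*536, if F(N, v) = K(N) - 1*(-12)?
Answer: 17202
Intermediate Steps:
F(N, v) = 12 + N (F(N, v) = N - 1*(-12) = N + 12 = 12 + N)
F(38, -11) - (-32)*536 = (12 + 38) - (-32)*536 = 50 - 1*(-17152) = 50 + 17152 = 17202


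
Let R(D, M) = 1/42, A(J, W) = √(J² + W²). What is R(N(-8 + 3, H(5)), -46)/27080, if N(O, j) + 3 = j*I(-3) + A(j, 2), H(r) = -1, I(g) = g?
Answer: 1/1137360 ≈ 8.7923e-7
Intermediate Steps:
N(O, j) = -3 + √(4 + j²) - 3*j (N(O, j) = -3 + (j*(-3) + √(j² + 2²)) = -3 + (-3*j + √(j² + 4)) = -3 + (-3*j + √(4 + j²)) = -3 + (√(4 + j²) - 3*j) = -3 + √(4 + j²) - 3*j)
R(D, M) = 1/42
R(N(-8 + 3, H(5)), -46)/27080 = (1/42)/27080 = (1/42)*(1/27080) = 1/1137360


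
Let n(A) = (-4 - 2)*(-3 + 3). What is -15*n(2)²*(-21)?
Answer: 0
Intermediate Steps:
n(A) = 0 (n(A) = -6*0 = 0)
-15*n(2)²*(-21) = -15*0²*(-21) = -15*0*(-21) = 0*(-21) = 0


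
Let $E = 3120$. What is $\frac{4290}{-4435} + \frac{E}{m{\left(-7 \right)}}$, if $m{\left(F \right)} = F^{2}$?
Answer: $\frac{2725398}{43463} \approx 62.706$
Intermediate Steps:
$\frac{4290}{-4435} + \frac{E}{m{\left(-7 \right)}} = \frac{4290}{-4435} + \frac{3120}{\left(-7\right)^{2}} = 4290 \left(- \frac{1}{4435}\right) + \frac{3120}{49} = - \frac{858}{887} + 3120 \cdot \frac{1}{49} = - \frac{858}{887} + \frac{3120}{49} = \frac{2725398}{43463}$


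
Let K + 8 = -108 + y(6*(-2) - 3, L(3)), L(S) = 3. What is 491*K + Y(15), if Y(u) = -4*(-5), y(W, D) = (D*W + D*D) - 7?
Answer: -78049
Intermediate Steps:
y(W, D) = -7 + D² + D*W (y(W, D) = (D*W + D²) - 7 = (D² + D*W) - 7 = -7 + D² + D*W)
K = -159 (K = -8 + (-108 + (-7 + 3² + 3*(6*(-2) - 3))) = -8 + (-108 + (-7 + 9 + 3*(-12 - 3))) = -8 + (-108 + (-7 + 9 + 3*(-15))) = -8 + (-108 + (-7 + 9 - 45)) = -8 + (-108 - 43) = -8 - 151 = -159)
Y(u) = 20
491*K + Y(15) = 491*(-159) + 20 = -78069 + 20 = -78049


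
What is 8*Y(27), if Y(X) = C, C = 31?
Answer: 248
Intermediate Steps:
Y(X) = 31
8*Y(27) = 8*31 = 248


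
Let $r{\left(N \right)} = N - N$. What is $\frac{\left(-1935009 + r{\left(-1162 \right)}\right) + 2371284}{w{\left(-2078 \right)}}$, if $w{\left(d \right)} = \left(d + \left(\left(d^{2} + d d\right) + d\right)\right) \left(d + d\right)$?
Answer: $- \frac{436275}{35874641872} \approx -1.2161 \cdot 10^{-5}$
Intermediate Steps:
$r{\left(N \right)} = 0$
$w{\left(d \right)} = 2 d \left(2 d + 2 d^{2}\right)$ ($w{\left(d \right)} = \left(d + \left(\left(d^{2} + d^{2}\right) + d\right)\right) 2 d = \left(d + \left(2 d^{2} + d\right)\right) 2 d = \left(d + \left(d + 2 d^{2}\right)\right) 2 d = \left(2 d + 2 d^{2}\right) 2 d = 2 d \left(2 d + 2 d^{2}\right)$)
$\frac{\left(-1935009 + r{\left(-1162 \right)}\right) + 2371284}{w{\left(-2078 \right)}} = \frac{\left(-1935009 + 0\right) + 2371284}{4 \left(-2078\right)^{2} \left(1 - 2078\right)} = \frac{-1935009 + 2371284}{4 \cdot 4318084 \left(-2077\right)} = \frac{436275}{-35874641872} = 436275 \left(- \frac{1}{35874641872}\right) = - \frac{436275}{35874641872}$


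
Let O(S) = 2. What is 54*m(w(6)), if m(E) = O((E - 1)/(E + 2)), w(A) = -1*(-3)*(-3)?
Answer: 108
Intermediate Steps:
w(A) = -9 (w(A) = 3*(-3) = -9)
m(E) = 2
54*m(w(6)) = 54*2 = 108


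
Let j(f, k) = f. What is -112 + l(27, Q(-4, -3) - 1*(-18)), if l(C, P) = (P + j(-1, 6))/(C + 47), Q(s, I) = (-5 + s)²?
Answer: -4095/37 ≈ -110.68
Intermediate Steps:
l(C, P) = (-1 + P)/(47 + C) (l(C, P) = (P - 1)/(C + 47) = (-1 + P)/(47 + C))
-112 + l(27, Q(-4, -3) - 1*(-18)) = -112 + (-1 + ((-5 - 4)² - 1*(-18)))/(47 + 27) = -112 + (-1 + ((-9)² + 18))/74 = -112 + (-1 + (81 + 18))/74 = -112 + (-1 + 99)/74 = -112 + (1/74)*98 = -112 + 49/37 = -4095/37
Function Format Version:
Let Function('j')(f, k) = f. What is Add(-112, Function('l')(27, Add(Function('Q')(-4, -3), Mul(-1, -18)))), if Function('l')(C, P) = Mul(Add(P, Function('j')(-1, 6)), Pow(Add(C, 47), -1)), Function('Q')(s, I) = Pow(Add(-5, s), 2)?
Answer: Rational(-4095, 37) ≈ -110.68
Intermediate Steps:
Function('l')(C, P) = Mul(Pow(Add(47, C), -1), Add(-1, P)) (Function('l')(C, P) = Mul(Add(P, -1), Pow(Add(C, 47), -1)) = Mul(Add(-1, P), Pow(Add(47, C), -1)) = Mul(Pow(Add(47, C), -1), Add(-1, P)))
Add(-112, Function('l')(27, Add(Function('Q')(-4, -3), Mul(-1, -18)))) = Add(-112, Mul(Pow(Add(47, 27), -1), Add(-1, Add(Pow(Add(-5, -4), 2), Mul(-1, -18))))) = Add(-112, Mul(Pow(74, -1), Add(-1, Add(Pow(-9, 2), 18)))) = Add(-112, Mul(Rational(1, 74), Add(-1, Add(81, 18)))) = Add(-112, Mul(Rational(1, 74), Add(-1, 99))) = Add(-112, Mul(Rational(1, 74), 98)) = Add(-112, Rational(49, 37)) = Rational(-4095, 37)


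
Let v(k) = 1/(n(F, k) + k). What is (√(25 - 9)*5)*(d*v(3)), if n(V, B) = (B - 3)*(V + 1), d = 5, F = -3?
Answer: 100/3 ≈ 33.333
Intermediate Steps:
n(V, B) = (1 + V)*(-3 + B) (n(V, B) = (-3 + B)*(1 + V) = (1 + V)*(-3 + B))
v(k) = 1/(6 - k) (v(k) = 1/((-3 + k - 3*(-3) + k*(-3)) + k) = 1/((-3 + k + 9 - 3*k) + k) = 1/((6 - 2*k) + k) = 1/(6 - k))
(√(25 - 9)*5)*(d*v(3)) = (√(25 - 9)*5)*(5/(6 - 1*3)) = (√16*5)*(5/(6 - 3)) = (4*5)*(5/3) = 20*(5*(⅓)) = 20*(5/3) = 100/3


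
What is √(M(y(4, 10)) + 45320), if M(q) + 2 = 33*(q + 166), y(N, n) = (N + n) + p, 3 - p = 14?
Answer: 3*√5655 ≈ 225.60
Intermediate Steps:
p = -11 (p = 3 - 1*14 = 3 - 14 = -11)
y(N, n) = -11 + N + n (y(N, n) = (N + n) - 11 = -11 + N + n)
M(q) = 5476 + 33*q (M(q) = -2 + 33*(q + 166) = -2 + 33*(166 + q) = -2 + (5478 + 33*q) = 5476 + 33*q)
√(M(y(4, 10)) + 45320) = √((5476 + 33*(-11 + 4 + 10)) + 45320) = √((5476 + 33*3) + 45320) = √((5476 + 99) + 45320) = √(5575 + 45320) = √50895 = 3*√5655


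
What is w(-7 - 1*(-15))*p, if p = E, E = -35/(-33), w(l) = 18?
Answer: 210/11 ≈ 19.091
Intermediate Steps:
E = 35/33 (E = -35*(-1/33) = 35/33 ≈ 1.0606)
p = 35/33 ≈ 1.0606
w(-7 - 1*(-15))*p = 18*(35/33) = 210/11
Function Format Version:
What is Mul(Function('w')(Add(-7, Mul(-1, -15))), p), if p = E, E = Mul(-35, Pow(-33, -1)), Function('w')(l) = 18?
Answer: Rational(210, 11) ≈ 19.091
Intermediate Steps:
E = Rational(35, 33) (E = Mul(-35, Rational(-1, 33)) = Rational(35, 33) ≈ 1.0606)
p = Rational(35, 33) ≈ 1.0606
Mul(Function('w')(Add(-7, Mul(-1, -15))), p) = Mul(18, Rational(35, 33)) = Rational(210, 11)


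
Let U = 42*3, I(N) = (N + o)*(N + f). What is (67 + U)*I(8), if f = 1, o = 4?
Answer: 20844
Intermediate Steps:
I(N) = (1 + N)*(4 + N) (I(N) = (N + 4)*(N + 1) = (4 + N)*(1 + N) = (1 + N)*(4 + N))
U = 126
(67 + U)*I(8) = (67 + 126)*(4 + 8² + 5*8) = 193*(4 + 64 + 40) = 193*108 = 20844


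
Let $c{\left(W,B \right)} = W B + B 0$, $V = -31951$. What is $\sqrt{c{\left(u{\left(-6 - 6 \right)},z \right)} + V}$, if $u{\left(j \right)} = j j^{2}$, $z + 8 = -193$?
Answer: $\sqrt{315377} \approx 561.58$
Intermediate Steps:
$z = -201$ ($z = -8 - 193 = -201$)
$u{\left(j \right)} = j^{3}$
$c{\left(W,B \right)} = B W$ ($c{\left(W,B \right)} = B W + 0 = B W$)
$\sqrt{c{\left(u{\left(-6 - 6 \right)},z \right)} + V} = \sqrt{- 201 \left(-6 - 6\right)^{3} - 31951} = \sqrt{- 201 \left(-12\right)^{3} - 31951} = \sqrt{\left(-201\right) \left(-1728\right) - 31951} = \sqrt{347328 - 31951} = \sqrt{315377}$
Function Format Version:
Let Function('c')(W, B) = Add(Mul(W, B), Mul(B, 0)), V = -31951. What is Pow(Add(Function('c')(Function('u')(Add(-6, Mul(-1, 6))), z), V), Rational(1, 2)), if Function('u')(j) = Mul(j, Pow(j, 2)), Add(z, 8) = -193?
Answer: Pow(315377, Rational(1, 2)) ≈ 561.58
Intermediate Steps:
z = -201 (z = Add(-8, -193) = -201)
Function('u')(j) = Pow(j, 3)
Function('c')(W, B) = Mul(B, W) (Function('c')(W, B) = Add(Mul(B, W), 0) = Mul(B, W))
Pow(Add(Function('c')(Function('u')(Add(-6, Mul(-1, 6))), z), V), Rational(1, 2)) = Pow(Add(Mul(-201, Pow(Add(-6, Mul(-1, 6)), 3)), -31951), Rational(1, 2)) = Pow(Add(Mul(-201, Pow(Add(-6, -6), 3)), -31951), Rational(1, 2)) = Pow(Add(Mul(-201, Pow(-12, 3)), -31951), Rational(1, 2)) = Pow(Add(Mul(-201, -1728), -31951), Rational(1, 2)) = Pow(Add(347328, -31951), Rational(1, 2)) = Pow(315377, Rational(1, 2))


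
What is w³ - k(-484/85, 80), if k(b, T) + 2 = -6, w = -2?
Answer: 0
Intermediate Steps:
k(b, T) = -8 (k(b, T) = -2 - 6 = -8)
w³ - k(-484/85, 80) = (-2)³ - 1*(-8) = -8 + 8 = 0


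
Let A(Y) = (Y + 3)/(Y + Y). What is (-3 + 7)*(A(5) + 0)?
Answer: 16/5 ≈ 3.2000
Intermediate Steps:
A(Y) = (3 + Y)/(2*Y) (A(Y) = (3 + Y)/((2*Y)) = (3 + Y)*(1/(2*Y)) = (3 + Y)/(2*Y))
(-3 + 7)*(A(5) + 0) = (-3 + 7)*((½)*(3 + 5)/5 + 0) = 4*((½)*(⅕)*8 + 0) = 4*(⅘ + 0) = 4*(⅘) = 16/5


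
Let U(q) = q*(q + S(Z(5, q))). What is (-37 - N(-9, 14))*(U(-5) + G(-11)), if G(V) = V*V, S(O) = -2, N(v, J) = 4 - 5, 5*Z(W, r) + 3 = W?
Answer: -5616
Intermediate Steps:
Z(W, r) = -⅗ + W/5
N(v, J) = -1
U(q) = q*(-2 + q) (U(q) = q*(q - 2) = q*(-2 + q))
G(V) = V²
(-37 - N(-9, 14))*(U(-5) + G(-11)) = (-37 - 1*(-1))*(-5*(-2 - 5) + (-11)²) = (-37 + 1)*(-5*(-7) + 121) = -36*(35 + 121) = -36*156 = -5616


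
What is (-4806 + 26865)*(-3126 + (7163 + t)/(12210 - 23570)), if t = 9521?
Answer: -195928280649/2840 ≈ -6.8989e+7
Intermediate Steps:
(-4806 + 26865)*(-3126 + (7163 + t)/(12210 - 23570)) = (-4806 + 26865)*(-3126 + (7163 + 9521)/(12210 - 23570)) = 22059*(-3126 + 16684/(-11360)) = 22059*(-3126 + 16684*(-1/11360)) = 22059*(-3126 - 4171/2840) = 22059*(-8882011/2840) = -195928280649/2840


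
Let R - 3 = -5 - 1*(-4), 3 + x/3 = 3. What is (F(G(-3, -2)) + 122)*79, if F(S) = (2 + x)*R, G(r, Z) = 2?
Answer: 9954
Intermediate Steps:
x = 0 (x = -9 + 3*3 = -9 + 9 = 0)
R = 2 (R = 3 + (-5 - 1*(-4)) = 3 + (-5 + 4) = 3 - 1 = 2)
F(S) = 4 (F(S) = (2 + 0)*2 = 2*2 = 4)
(F(G(-3, -2)) + 122)*79 = (4 + 122)*79 = 126*79 = 9954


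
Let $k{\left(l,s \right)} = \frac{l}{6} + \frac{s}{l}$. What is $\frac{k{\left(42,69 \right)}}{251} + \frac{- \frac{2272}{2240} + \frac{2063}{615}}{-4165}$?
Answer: $\frac{152440538}{4500511575} \approx 0.033872$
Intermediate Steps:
$k{\left(l,s \right)} = \frac{l}{6} + \frac{s}{l}$ ($k{\left(l,s \right)} = l \frac{1}{6} + \frac{s}{l} = \frac{l}{6} + \frac{s}{l}$)
$\frac{k{\left(42,69 \right)}}{251} + \frac{- \frac{2272}{2240} + \frac{2063}{615}}{-4165} = \frac{\frac{1}{6} \cdot 42 + \frac{69}{42}}{251} + \frac{- \frac{2272}{2240} + \frac{2063}{615}}{-4165} = \left(7 + 69 \cdot \frac{1}{42}\right) \frac{1}{251} + \left(\left(-2272\right) \frac{1}{2240} + 2063 \cdot \frac{1}{615}\right) \left(- \frac{1}{4165}\right) = \left(7 + \frac{23}{14}\right) \frac{1}{251} + \left(- \frac{71}{70} + \frac{2063}{615}\right) \left(- \frac{1}{4165}\right) = \frac{121}{14} \cdot \frac{1}{251} + \frac{20149}{8610} \left(- \frac{1}{4165}\right) = \frac{121}{3514} - \frac{20149}{35860650} = \frac{152440538}{4500511575}$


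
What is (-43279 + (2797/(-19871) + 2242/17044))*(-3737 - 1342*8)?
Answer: 106071112840518293/169340662 ≈ 6.2638e+8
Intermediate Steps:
(-43279 + (2797/(-19871) + 2242/17044))*(-3737 - 1342*8) = (-43279 + (2797*(-1/19871) + 2242*(1/17044)))*(-3737 - 10736) = (-43279 + (-2797/19871 + 1121/8522))*(-14473) = (-43279 - 1560643/169340662)*(-14473) = -7328896071341/169340662*(-14473) = 106071112840518293/169340662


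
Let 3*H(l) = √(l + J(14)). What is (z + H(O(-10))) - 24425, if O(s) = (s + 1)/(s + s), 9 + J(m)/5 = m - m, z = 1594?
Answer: -22831 + 3*I*√55/10 ≈ -22831.0 + 2.2249*I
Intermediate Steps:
J(m) = -45 (J(m) = -45 + 5*(m - m) = -45 + 5*0 = -45 + 0 = -45)
O(s) = (1 + s)/(2*s) (O(s) = (1 + s)/((2*s)) = (1 + s)*(1/(2*s)) = (1 + s)/(2*s))
H(l) = √(-45 + l)/3 (H(l) = √(l - 45)/3 = √(-45 + l)/3)
(z + H(O(-10))) - 24425 = (1594 + √(-45 + (½)*(1 - 10)/(-10))/3) - 24425 = (1594 + √(-45 + (½)*(-⅒)*(-9))/3) - 24425 = (1594 + √(-45 + 9/20)/3) - 24425 = (1594 + √(-891/20)/3) - 24425 = (1594 + (9*I*√55/10)/3) - 24425 = (1594 + 3*I*√55/10) - 24425 = -22831 + 3*I*√55/10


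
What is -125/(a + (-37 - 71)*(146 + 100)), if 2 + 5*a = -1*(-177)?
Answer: 125/26533 ≈ 0.0047111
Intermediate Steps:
a = 35 (a = -2/5 + (-1*(-177))/5 = -2/5 + (1/5)*177 = -2/5 + 177/5 = 35)
-125/(a + (-37 - 71)*(146 + 100)) = -125/(35 + (-37 - 71)*(146 + 100)) = -125/(35 - 108*246) = -125/(35 - 26568) = -125/(-26533) = -1/26533*(-125) = 125/26533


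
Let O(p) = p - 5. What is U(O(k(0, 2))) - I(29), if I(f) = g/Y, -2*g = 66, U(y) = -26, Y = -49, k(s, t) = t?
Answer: -1307/49 ≈ -26.673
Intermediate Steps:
O(p) = -5 + p
g = -33 (g = -½*66 = -33)
I(f) = 33/49 (I(f) = -33/(-49) = -33*(-1/49) = 33/49)
U(O(k(0, 2))) - I(29) = -26 - 1*33/49 = -26 - 33/49 = -1307/49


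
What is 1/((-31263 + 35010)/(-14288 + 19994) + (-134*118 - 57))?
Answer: -1902/30181589 ≈ -6.3019e-5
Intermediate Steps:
1/((-31263 + 35010)/(-14288 + 19994) + (-134*118 - 57)) = 1/(3747/5706 + (-15812 - 57)) = 1/(3747*(1/5706) - 15869) = 1/(1249/1902 - 15869) = 1/(-30181589/1902) = -1902/30181589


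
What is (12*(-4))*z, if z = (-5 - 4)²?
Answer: -3888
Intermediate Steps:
z = 81 (z = (-9)² = 81)
(12*(-4))*z = (12*(-4))*81 = -48*81 = -3888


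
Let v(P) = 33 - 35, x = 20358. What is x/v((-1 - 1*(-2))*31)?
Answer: -10179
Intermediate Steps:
v(P) = -2
x/v((-1 - 1*(-2))*31) = 20358/(-2) = 20358*(-½) = -10179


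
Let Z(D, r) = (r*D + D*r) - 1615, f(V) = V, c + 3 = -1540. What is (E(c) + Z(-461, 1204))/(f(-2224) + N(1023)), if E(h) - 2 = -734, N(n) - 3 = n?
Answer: 1112435/1198 ≈ 928.58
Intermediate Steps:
c = -1543 (c = -3 - 1540 = -1543)
N(n) = 3 + n
E(h) = -732 (E(h) = 2 - 734 = -732)
Z(D, r) = -1615 + 2*D*r (Z(D, r) = (D*r + D*r) - 1615 = 2*D*r - 1615 = -1615 + 2*D*r)
(E(c) + Z(-461, 1204))/(f(-2224) + N(1023)) = (-732 + (-1615 + 2*(-461)*1204))/(-2224 + (3 + 1023)) = (-732 + (-1615 - 1110088))/(-2224 + 1026) = (-732 - 1111703)/(-1198) = -1112435*(-1/1198) = 1112435/1198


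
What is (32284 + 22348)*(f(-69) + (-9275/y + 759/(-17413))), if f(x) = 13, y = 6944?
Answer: 124618630905/196292 ≈ 6.3486e+5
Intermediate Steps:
(32284 + 22348)*(f(-69) + (-9275/y + 759/(-17413))) = (32284 + 22348)*(13 + (-9275/6944 + 759/(-17413))) = 54632*(13 + (-9275*1/6944 + 759*(-1/17413))) = 54632*(13 + (-1325/992 - 69/1583)) = 54632*(13 - 2165923/1570336) = 54632*(18248445/1570336) = 124618630905/196292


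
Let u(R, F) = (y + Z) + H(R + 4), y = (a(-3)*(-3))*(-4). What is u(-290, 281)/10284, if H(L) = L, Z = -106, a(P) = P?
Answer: -107/2571 ≈ -0.041618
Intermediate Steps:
y = -36 (y = -3*(-3)*(-4) = 9*(-4) = -36)
u(R, F) = -138 + R (u(R, F) = (-36 - 106) + (R + 4) = -142 + (4 + R) = -138 + R)
u(-290, 281)/10284 = (-138 - 290)/10284 = -428*1/10284 = -107/2571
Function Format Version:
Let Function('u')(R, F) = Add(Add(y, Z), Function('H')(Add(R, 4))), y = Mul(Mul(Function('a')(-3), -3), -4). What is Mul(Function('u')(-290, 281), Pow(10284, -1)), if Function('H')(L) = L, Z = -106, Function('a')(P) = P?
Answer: Rational(-107, 2571) ≈ -0.041618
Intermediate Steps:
y = -36 (y = Mul(Mul(-3, -3), -4) = Mul(9, -4) = -36)
Function('u')(R, F) = Add(-138, R) (Function('u')(R, F) = Add(Add(-36, -106), Add(R, 4)) = Add(-142, Add(4, R)) = Add(-138, R))
Mul(Function('u')(-290, 281), Pow(10284, -1)) = Mul(Add(-138, -290), Pow(10284, -1)) = Mul(-428, Rational(1, 10284)) = Rational(-107, 2571)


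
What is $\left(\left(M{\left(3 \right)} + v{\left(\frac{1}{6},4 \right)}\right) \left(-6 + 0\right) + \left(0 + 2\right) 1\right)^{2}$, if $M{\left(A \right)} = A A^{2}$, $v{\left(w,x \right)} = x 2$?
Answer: $43264$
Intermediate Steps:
$v{\left(w,x \right)} = 2 x$
$M{\left(A \right)} = A^{3}$
$\left(\left(M{\left(3 \right)} + v{\left(\frac{1}{6},4 \right)}\right) \left(-6 + 0\right) + \left(0 + 2\right) 1\right)^{2} = \left(\left(3^{3} + 2 \cdot 4\right) \left(-6 + 0\right) + \left(0 + 2\right) 1\right)^{2} = \left(\left(27 + 8\right) \left(-6\right) + 2 \cdot 1\right)^{2} = \left(35 \left(-6\right) + 2\right)^{2} = \left(-210 + 2\right)^{2} = \left(-208\right)^{2} = 43264$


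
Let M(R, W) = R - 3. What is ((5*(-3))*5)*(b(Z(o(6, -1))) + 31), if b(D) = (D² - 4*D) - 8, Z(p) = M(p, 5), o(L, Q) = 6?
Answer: -1500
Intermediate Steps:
M(R, W) = -3 + R
Z(p) = -3 + p
b(D) = -8 + D² - 4*D
((5*(-3))*5)*(b(Z(o(6, -1))) + 31) = ((5*(-3))*5)*((-8 + (-3 + 6)² - 4*(-3 + 6)) + 31) = (-15*5)*((-8 + 3² - 4*3) + 31) = -75*((-8 + 9 - 12) + 31) = -75*(-11 + 31) = -75*20 = -1500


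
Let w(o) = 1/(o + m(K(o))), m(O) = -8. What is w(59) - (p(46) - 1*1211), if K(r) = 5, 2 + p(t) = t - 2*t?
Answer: 64210/51 ≈ 1259.0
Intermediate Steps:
p(t) = -2 - t (p(t) = -2 + (t - 2*t) = -2 - t)
w(o) = 1/(-8 + o) (w(o) = 1/(o - 8) = 1/(-8 + o))
w(59) - (p(46) - 1*1211) = 1/(-8 + 59) - ((-2 - 1*46) - 1*1211) = 1/51 - ((-2 - 46) - 1211) = 1/51 - (-48 - 1211) = 1/51 - 1*(-1259) = 1/51 + 1259 = 64210/51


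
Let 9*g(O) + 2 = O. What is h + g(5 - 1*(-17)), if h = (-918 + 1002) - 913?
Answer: -7441/9 ≈ -826.78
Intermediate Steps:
g(O) = -2/9 + O/9
h = -829 (h = 84 - 913 = -829)
h + g(5 - 1*(-17)) = -829 + (-2/9 + (5 - 1*(-17))/9) = -829 + (-2/9 + (5 + 17)/9) = -829 + (-2/9 + (⅑)*22) = -829 + (-2/9 + 22/9) = -829 + 20/9 = -7441/9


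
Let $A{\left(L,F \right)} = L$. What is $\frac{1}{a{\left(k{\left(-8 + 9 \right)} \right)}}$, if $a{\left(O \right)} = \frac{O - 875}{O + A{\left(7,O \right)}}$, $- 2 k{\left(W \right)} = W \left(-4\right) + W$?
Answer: $- \frac{17}{1747} \approx -0.009731$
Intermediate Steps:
$k{\left(W \right)} = \frac{3 W}{2}$ ($k{\left(W \right)} = - \frac{W \left(-4\right) + W}{2} = - \frac{- 4 W + W}{2} = - \frac{\left(-3\right) W}{2} = \frac{3 W}{2}$)
$a{\left(O \right)} = \frac{-875 + O}{7 + O}$ ($a{\left(O \right)} = \frac{O - 875}{O + 7} = \frac{-875 + O}{7 + O}$)
$\frac{1}{a{\left(k{\left(-8 + 9 \right)} \right)}} = \frac{1}{\frac{1}{7 + \frac{3 \left(-8 + 9\right)}{2}} \left(-875 + \frac{3 \left(-8 + 9\right)}{2}\right)} = \frac{1}{\frac{1}{7 + \frac{3}{2} \cdot 1} \left(-875 + \frac{3}{2} \cdot 1\right)} = \frac{1}{\frac{1}{7 + \frac{3}{2}} \left(-875 + \frac{3}{2}\right)} = \frac{1}{\frac{1}{\frac{17}{2}} \left(- \frac{1747}{2}\right)} = \frac{1}{\frac{2}{17} \left(- \frac{1747}{2}\right)} = \frac{1}{- \frac{1747}{17}} = - \frac{17}{1747}$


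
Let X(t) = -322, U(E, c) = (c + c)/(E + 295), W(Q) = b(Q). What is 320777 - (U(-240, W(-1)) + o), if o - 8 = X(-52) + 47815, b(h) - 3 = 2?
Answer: 3006034/11 ≈ 2.7328e+5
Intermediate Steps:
b(h) = 5 (b(h) = 3 + 2 = 5)
W(Q) = 5
U(E, c) = 2*c/(295 + E) (U(E, c) = (2*c)/(295 + E) = 2*c/(295 + E))
o = 47501 (o = 8 + (-322 + 47815) = 8 + 47493 = 47501)
320777 - (U(-240, W(-1)) + o) = 320777 - (2*5/(295 - 240) + 47501) = 320777 - (2*5/55 + 47501) = 320777 - (2*5*(1/55) + 47501) = 320777 - (2/11 + 47501) = 320777 - 1*522513/11 = 320777 - 522513/11 = 3006034/11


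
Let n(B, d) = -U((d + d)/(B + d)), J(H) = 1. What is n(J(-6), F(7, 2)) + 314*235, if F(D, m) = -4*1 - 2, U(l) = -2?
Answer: 73792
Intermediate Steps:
F(D, m) = -6 (F(D, m) = -4 - 2 = -6)
n(B, d) = 2 (n(B, d) = -1*(-2) = 2)
n(J(-6), F(7, 2)) + 314*235 = 2 + 314*235 = 2 + 73790 = 73792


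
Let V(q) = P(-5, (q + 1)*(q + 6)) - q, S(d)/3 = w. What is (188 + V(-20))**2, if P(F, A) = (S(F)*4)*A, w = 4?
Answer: 168376576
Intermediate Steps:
S(d) = 12 (S(d) = 3*4 = 12)
P(F, A) = 48*A (P(F, A) = (12*4)*A = 48*A)
V(q) = -q + 48*(1 + q)*(6 + q) (V(q) = 48*((q + 1)*(q + 6)) - q = 48*((1 + q)*(6 + q)) - q = 48*(1 + q)*(6 + q) - q = -q + 48*(1 + q)*(6 + q))
(188 + V(-20))**2 = (188 + (288 + 48*(-20)**2 + 335*(-20)))**2 = (188 + (288 + 48*400 - 6700))**2 = (188 + (288 + 19200 - 6700))**2 = (188 + 12788)**2 = 12976**2 = 168376576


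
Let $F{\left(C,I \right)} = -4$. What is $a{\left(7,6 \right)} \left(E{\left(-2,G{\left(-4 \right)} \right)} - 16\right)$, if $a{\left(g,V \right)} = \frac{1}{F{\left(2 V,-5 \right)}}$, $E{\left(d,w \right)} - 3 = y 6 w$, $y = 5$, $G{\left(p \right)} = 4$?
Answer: $- \frac{107}{4} \approx -26.75$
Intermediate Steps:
$E{\left(d,w \right)} = 3 + 30 w$ ($E{\left(d,w \right)} = 3 + 5 \cdot 6 w = 3 + 30 w$)
$a{\left(g,V \right)} = - \frac{1}{4}$ ($a{\left(g,V \right)} = \frac{1}{-4} = - \frac{1}{4}$)
$a{\left(7,6 \right)} \left(E{\left(-2,G{\left(-4 \right)} \right)} - 16\right) = - \frac{\left(3 + 30 \cdot 4\right) - 16}{4} = - \frac{\left(3 + 120\right) - 16}{4} = - \frac{123 - 16}{4} = \left(- \frac{1}{4}\right) 107 = - \frac{107}{4}$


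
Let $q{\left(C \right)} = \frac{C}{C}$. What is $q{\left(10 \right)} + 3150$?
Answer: $3151$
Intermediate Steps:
$q{\left(C \right)} = 1$
$q{\left(10 \right)} + 3150 = 1 + 3150 = 3151$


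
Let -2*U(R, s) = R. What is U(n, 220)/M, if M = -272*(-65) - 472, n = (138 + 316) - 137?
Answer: -317/34416 ≈ -0.0092108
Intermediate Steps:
n = 317 (n = 454 - 137 = 317)
U(R, s) = -R/2
M = 17208 (M = 17680 - 472 = 17208)
U(n, 220)/M = -½*317/17208 = -317/2*1/17208 = -317/34416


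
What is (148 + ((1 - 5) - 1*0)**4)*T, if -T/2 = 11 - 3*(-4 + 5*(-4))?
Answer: -67064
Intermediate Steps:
T = -166 (T = -2*(11 - 3*(-4 + 5*(-4))) = -2*(11 - 3*(-4 - 20)) = -2*(11 - 3*(-24)) = -2*(11 + 72) = -2*83 = -166)
(148 + ((1 - 5) - 1*0)**4)*T = (148 + ((1 - 5) - 1*0)**4)*(-166) = (148 + (-4 + 0)**4)*(-166) = (148 + (-4)**4)*(-166) = (148 + 256)*(-166) = 404*(-166) = -67064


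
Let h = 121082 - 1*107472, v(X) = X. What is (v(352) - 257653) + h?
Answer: -243691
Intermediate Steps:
h = 13610 (h = 121082 - 107472 = 13610)
(v(352) - 257653) + h = (352 - 257653) + 13610 = -257301 + 13610 = -243691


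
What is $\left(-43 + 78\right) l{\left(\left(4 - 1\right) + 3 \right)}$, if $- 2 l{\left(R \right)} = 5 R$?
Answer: $-525$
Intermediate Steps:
$l{\left(R \right)} = - \frac{5 R}{2}$
$\left(-43 + 78\right) l{\left(\left(4 - 1\right) + 3 \right)} = \left(-43 + 78\right) \left(- \frac{5 \left(\left(4 - 1\right) + 3\right)}{2}\right) = 35 \left(- \frac{5 \left(3 + 3\right)}{2}\right) = 35 \left(\left(- \frac{5}{2}\right) 6\right) = 35 \left(-15\right) = -525$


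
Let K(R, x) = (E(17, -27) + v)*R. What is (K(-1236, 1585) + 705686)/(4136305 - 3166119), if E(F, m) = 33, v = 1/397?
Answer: 131981635/192581921 ≈ 0.68533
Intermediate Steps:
v = 1/397 ≈ 0.0025189
K(R, x) = 13102*R/397 (K(R, x) = (33 + 1/397)*R = 13102*R/397)
(K(-1236, 1585) + 705686)/(4136305 - 3166119) = ((13102/397)*(-1236) + 705686)/(4136305 - 3166119) = (-16194072/397 + 705686)/970186 = (263963270/397)*(1/970186) = 131981635/192581921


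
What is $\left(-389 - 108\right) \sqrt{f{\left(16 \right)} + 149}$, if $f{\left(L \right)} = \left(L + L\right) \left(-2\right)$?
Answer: $- 497 \sqrt{85} \approx -4582.1$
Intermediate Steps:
$f{\left(L \right)} = - 4 L$ ($f{\left(L \right)} = 2 L \left(-2\right) = - 4 L$)
$\left(-389 - 108\right) \sqrt{f{\left(16 \right)} + 149} = \left(-389 - 108\right) \sqrt{\left(-4\right) 16 + 149} = - 497 \sqrt{-64 + 149} = - 497 \sqrt{85}$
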